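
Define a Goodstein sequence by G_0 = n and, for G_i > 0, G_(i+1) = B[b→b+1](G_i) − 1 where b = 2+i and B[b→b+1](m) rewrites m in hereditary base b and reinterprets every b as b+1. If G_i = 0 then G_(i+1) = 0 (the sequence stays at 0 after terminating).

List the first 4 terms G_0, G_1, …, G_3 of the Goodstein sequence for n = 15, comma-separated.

i=0: 15 = 2^(2 + 1) + 2^2 + 2 + 1 (b=2); 2→3: 3^(3 + 1) + 3^3 + 3 + 1 = 112; 112−1 = 111
i=1: 111 = 3^(3 + 1) + 3^3 + 3 (b=3); 3→4: 4^(4 + 1) + 4^4 + 4 = 1284; 1284−1 = 1283
i=2: 1283 = 4^(4 + 1) + 4^4 + 3 (b=4); 4→5: 5^(5 + 1) + 5^5 + 3 = 18753; 18753−1 = 18752

15, 111, 1283, 18752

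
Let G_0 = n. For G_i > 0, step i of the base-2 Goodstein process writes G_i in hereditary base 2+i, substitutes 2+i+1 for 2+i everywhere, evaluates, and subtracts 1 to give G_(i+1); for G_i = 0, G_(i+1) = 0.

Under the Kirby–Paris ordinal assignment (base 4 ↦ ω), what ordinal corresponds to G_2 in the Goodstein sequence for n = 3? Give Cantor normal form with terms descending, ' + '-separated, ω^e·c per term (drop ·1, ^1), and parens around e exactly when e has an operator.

step 0: 3 = 2 + 1; sub 3 for 2: 3 + 1; = 4; G_1 = 4−1 = 3
step 1: 3 = 3; sub 4 for 3: 4; = 4; G_2 = 4−1 = 3
step 2: 3 = 3; sub 5 for 4: 3; = 3; G_3 = 3−1 = 2

3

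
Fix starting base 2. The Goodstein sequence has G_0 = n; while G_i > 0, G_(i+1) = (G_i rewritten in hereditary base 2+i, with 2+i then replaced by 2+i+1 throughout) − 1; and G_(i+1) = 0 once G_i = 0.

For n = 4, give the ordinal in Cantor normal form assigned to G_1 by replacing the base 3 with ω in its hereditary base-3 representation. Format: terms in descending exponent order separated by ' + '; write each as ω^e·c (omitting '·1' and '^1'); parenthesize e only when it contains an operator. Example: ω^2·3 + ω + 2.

ω^2·2 + ω·2 + 2

[0] 4 ≡ 2^2 (base 2). Lift 3: 27. −1: 26.
[1] 26 ≡ 2·3^2 + 2·3 + 2 (base 3). Lift 4: 42. −1: 41.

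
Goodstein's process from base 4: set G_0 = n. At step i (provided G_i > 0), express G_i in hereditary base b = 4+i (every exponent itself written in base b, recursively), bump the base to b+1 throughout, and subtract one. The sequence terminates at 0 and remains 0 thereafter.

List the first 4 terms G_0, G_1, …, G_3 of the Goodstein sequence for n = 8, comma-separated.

8, 9, 9, 9

i=0: 8 = 2·4 (b=4); 4→5: 2·5 = 10; 10−1 = 9
i=1: 9 = 5 + 4 (b=5); 5→6: 6 + 4 = 10; 10−1 = 9
i=2: 9 = 6 + 3 (b=6); 6→7: 7 + 3 = 10; 10−1 = 9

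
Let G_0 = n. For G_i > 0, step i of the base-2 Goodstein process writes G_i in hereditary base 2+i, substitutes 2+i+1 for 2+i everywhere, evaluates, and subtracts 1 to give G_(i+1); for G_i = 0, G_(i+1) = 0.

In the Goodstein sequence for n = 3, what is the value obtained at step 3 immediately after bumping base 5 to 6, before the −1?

2

(0) 3|_2 = 2 + 1 ↦ 3 + 1|_3 = 4 ⇒ 3
(1) 3|_3 = 3 ↦ 4|_4 = 4 ⇒ 3
(2) 3|_4 = 3 ↦ 3|_5 = 3 ⇒ 2
(3) 2|_5 = 2 ↦ 2|_6 = 2 ⇒ 1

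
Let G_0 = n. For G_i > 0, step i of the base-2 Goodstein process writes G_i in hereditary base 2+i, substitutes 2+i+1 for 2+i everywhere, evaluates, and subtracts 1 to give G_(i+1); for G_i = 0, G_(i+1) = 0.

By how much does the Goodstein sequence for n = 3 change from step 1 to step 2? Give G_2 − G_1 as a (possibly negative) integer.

0

base 2: 3 = 2 + 1; at 3: 3 + 1 = 4; next = 3
base 3: 3 = 3; at 4: 4 = 4; next = 3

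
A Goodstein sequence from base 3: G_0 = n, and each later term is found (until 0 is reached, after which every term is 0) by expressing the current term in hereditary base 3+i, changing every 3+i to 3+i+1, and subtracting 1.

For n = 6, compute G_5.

base 3: 6 = 2·3; at 4: 2·4 = 8; next = 7
base 4: 7 = 4 + 3; at 5: 5 + 3 = 8; next = 7
base 5: 7 = 5 + 2; at 6: 6 + 2 = 8; next = 7
base 6: 7 = 6 + 1; at 7: 7 + 1 = 8; next = 7
base 7: 7 = 7; at 8: 8 = 8; next = 7
base 8: 7 = 7; at 9: 7 = 7; next = 6

7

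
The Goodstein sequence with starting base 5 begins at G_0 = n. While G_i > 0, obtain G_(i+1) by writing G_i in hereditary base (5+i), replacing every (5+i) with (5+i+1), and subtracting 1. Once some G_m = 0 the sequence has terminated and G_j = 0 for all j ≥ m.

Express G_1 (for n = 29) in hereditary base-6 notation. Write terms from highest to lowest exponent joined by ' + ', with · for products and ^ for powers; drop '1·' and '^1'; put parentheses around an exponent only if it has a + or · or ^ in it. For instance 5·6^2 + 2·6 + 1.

6^2 + 3

29 —HB5→ 5^2 + 4 —bump→ 6^2 + 4 = 40 —(−1)→ 39
39 —HB6→ 6^2 + 3 —bump→ 7^2 + 3 = 52 —(−1)→ 51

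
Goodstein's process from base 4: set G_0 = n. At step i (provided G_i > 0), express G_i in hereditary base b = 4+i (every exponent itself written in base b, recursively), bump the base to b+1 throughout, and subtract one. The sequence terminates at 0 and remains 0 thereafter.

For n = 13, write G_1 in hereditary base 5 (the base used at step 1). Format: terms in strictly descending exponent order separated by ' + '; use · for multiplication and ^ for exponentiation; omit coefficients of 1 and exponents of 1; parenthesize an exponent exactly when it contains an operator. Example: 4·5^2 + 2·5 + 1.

step 0: 13 = 3·4 + 1; sub 5 for 4: 3·5 + 1; = 16; G_1 = 16−1 = 15
step 1: 15 = 3·5; sub 6 for 5: 3·6; = 18; G_2 = 18−1 = 17

3·5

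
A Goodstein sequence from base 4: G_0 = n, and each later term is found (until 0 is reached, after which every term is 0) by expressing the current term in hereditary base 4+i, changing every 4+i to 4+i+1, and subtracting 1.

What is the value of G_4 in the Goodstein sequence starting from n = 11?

G_0 = 11. HB_4(11) = 2·4 + 3. Bump = 13. G_1 = 12.
G_1 = 12. HB_5(12) = 2·5 + 2. Bump = 14. G_2 = 13.
G_2 = 13. HB_6(13) = 2·6 + 1. Bump = 15. G_3 = 14.
G_3 = 14. HB_7(14) = 2·7. Bump = 16. G_4 = 15.
G_4 = 15. HB_8(15) = 8 + 7. Bump = 16. G_5 = 15.

15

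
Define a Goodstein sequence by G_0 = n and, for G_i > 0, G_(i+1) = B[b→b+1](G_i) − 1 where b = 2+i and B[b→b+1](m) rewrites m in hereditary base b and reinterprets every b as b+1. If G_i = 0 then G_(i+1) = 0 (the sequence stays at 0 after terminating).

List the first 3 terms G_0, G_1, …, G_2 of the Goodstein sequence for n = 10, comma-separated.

10, 83, 1025

G_0=10  [base 2] 2^(2 + 1) + 2  →[2↦3]→  3^(3 + 1) + 3 = 84  −1 ⇒ G_1=83
G_1=83  [base 3] 3^(3 + 1) + 2  →[3↦4]→  4^(4 + 1) + 2 = 1026  −1 ⇒ G_2=1025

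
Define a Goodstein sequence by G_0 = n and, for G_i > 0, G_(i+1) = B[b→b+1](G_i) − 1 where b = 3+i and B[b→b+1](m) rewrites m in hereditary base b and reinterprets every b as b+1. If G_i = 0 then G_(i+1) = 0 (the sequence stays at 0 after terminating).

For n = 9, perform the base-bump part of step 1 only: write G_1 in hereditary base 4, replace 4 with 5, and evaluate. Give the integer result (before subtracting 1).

G_0=9  [base 3] 3^2  →[3↦4]→  4^2 = 16  −1 ⇒ G_1=15
G_1=15  [base 4] 3·4 + 3  →[4↦5]→  3·5 + 3 = 18  −1 ⇒ G_2=17

18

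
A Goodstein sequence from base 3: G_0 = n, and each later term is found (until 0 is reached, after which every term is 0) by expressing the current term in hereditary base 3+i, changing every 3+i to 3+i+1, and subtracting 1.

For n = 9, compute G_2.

17

9 —HB3→ 3^2 —bump→ 4^2 = 16 —(−1)→ 15
15 —HB4→ 3·4 + 3 —bump→ 3·5 + 3 = 18 —(−1)→ 17
17 —HB5→ 3·5 + 2 —bump→ 3·6 + 2 = 20 —(−1)→ 19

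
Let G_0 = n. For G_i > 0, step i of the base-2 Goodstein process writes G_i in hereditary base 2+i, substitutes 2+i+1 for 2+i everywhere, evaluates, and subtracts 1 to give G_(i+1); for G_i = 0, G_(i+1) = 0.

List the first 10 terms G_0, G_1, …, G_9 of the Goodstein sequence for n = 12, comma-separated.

(0) 12|_2 = 2^(2 + 1) + 2^2 ↦ 3^(3 + 1) + 3^3|_3 = 108 ⇒ 107
(1) 107|_3 = 3^(3 + 1) + 2·3^2 + 2·3 + 2 ↦ 4^(4 + 1) + 2·4^2 + 2·4 + 2|_4 = 1066 ⇒ 1065
(2) 1065|_4 = 4^(4 + 1) + 2·4^2 + 2·4 + 1 ↦ 5^(5 + 1) + 2·5^2 + 2·5 + 1|_5 = 15686 ⇒ 15685
(3) 15685|_5 = 5^(5 + 1) + 2·5^2 + 2·5 ↦ 6^(6 + 1) + 2·6^2 + 2·6|_6 = 280020 ⇒ 280019
(4) 280019|_6 = 6^(6 + 1) + 2·6^2 + 6 + 5 ↦ 7^(7 + 1) + 2·7^2 + 7 + 5|_7 = 5764911 ⇒ 5764910
(5) 5764910|_7 = 7^(7 + 1) + 2·7^2 + 7 + 4 ↦ 8^(8 + 1) + 2·8^2 + 8 + 4|_8 = 134217868 ⇒ 134217867
(6) 134217867|_8 = 8^(8 + 1) + 2·8^2 + 8 + 3 ↦ 9^(9 + 1) + 2·9^2 + 9 + 3|_9 = 3486784575 ⇒ 3486784574
(7) 3486784574|_9 = 9^(9 + 1) + 2·9^2 + 9 + 2 ↦ 10^(10 + 1) + 2·10^2 + 10 + 2|_10 = 100000000212 ⇒ 100000000211
(8) 100000000211|_10 = 10^(10 + 1) + 2·10^2 + 10 + 1 ↦ 11^(11 + 1) + 2·11^2 + 11 + 1|_11 = 3138428376975 ⇒ 3138428376974

12, 107, 1065, 15685, 280019, 5764910, 134217867, 3486784574, 100000000211, 3138428376974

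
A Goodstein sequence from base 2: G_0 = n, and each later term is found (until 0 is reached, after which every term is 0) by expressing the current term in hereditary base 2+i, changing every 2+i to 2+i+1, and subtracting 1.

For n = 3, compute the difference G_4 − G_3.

3 —HB2→ 2 + 1 —bump→ 3 + 1 = 4 —(−1)→ 3
3 —HB3→ 3 —bump→ 4 = 4 —(−1)→ 3
3 —HB4→ 3 —bump→ 3 = 3 —(−1)→ 2
2 —HB5→ 2 —bump→ 2 = 2 —(−1)→ 1

-1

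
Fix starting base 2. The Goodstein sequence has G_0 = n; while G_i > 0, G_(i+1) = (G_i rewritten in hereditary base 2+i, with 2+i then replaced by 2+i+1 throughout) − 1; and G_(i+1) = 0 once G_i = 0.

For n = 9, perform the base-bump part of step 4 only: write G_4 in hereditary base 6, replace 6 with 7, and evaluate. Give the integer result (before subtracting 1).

step 0: 9 = 2^(2 + 1) + 1; sub 3 for 2: 3^(3 + 1) + 1; = 82; G_1 = 82−1 = 81
step 1: 81 = 3^(3 + 1); sub 4 for 3: 4^(4 + 1); = 1024; G_2 = 1024−1 = 1023
step 2: 1023 = 3·4^4 + 3·4^3 + 3·4^2 + 3·4 + 3; sub 5 for 4: 3·5^5 + 3·5^3 + 3·5^2 + 3·5 + 3; = 9843; G_3 = 9843−1 = 9842
step 3: 9842 = 3·5^5 + 3·5^3 + 3·5^2 + 3·5 + 2; sub 6 for 5: 3·6^6 + 3·6^3 + 3·6^2 + 3·6 + 2; = 140744; G_4 = 140744−1 = 140743
step 4: 140743 = 3·6^6 + 3·6^3 + 3·6^2 + 3·6 + 1; sub 7 for 6: 3·7^7 + 3·7^3 + 3·7^2 + 3·7 + 1; = 2471827; G_5 = 2471827−1 = 2471826

2471827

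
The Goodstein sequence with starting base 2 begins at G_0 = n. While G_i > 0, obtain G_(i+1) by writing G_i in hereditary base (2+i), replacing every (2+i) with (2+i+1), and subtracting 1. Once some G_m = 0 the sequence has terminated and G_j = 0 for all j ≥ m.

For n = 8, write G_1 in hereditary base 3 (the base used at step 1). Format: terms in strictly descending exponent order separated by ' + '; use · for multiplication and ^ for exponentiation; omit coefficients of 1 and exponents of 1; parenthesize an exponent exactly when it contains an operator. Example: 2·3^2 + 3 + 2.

[0] 8 ≡ 2^(2 + 1) (base 2). Lift 3: 81. −1: 80.
[1] 80 ≡ 2·3^3 + 2·3^2 + 2·3 + 2 (base 3). Lift 4: 554. −1: 553.

2·3^3 + 2·3^2 + 2·3 + 2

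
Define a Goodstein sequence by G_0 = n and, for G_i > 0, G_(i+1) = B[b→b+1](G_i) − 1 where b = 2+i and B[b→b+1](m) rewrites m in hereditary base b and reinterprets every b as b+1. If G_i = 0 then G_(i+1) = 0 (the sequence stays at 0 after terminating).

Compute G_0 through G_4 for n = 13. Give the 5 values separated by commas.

13, 108, 1279, 16092, 280711

[0] 13 ≡ 2^(2 + 1) + 2^2 + 1 (base 2). Lift 3: 109. −1: 108.
[1] 108 ≡ 3^(3 + 1) + 3^3 (base 3). Lift 4: 1280. −1: 1279.
[2] 1279 ≡ 4^(4 + 1) + 3·4^3 + 3·4^2 + 3·4 + 3 (base 4). Lift 5: 16093. −1: 16092.
[3] 16092 ≡ 5^(5 + 1) + 3·5^3 + 3·5^2 + 3·5 + 2 (base 5). Lift 6: 280712. −1: 280711.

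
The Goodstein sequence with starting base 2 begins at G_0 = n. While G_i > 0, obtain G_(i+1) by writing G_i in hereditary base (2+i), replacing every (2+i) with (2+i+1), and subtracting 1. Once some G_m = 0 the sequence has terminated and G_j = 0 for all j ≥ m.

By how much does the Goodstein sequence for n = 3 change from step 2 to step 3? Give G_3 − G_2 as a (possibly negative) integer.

-1

3 —HB2→ 2 + 1 —bump→ 3 + 1 = 4 —(−1)→ 3
3 —HB3→ 3 —bump→ 4 = 4 —(−1)→ 3
3 —HB4→ 3 —bump→ 3 = 3 —(−1)→ 2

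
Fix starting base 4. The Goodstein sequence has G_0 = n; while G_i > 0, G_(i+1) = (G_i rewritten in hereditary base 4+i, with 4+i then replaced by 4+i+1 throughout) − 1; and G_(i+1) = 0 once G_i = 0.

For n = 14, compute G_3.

20

14 —HB4→ 3·4 + 2 —bump→ 3·5 + 2 = 17 —(−1)→ 16
16 —HB5→ 3·5 + 1 —bump→ 3·6 + 1 = 19 —(−1)→ 18
18 —HB6→ 3·6 —bump→ 3·7 = 21 —(−1)→ 20
20 —HB7→ 2·7 + 6 —bump→ 2·8 + 6 = 22 —(−1)→ 21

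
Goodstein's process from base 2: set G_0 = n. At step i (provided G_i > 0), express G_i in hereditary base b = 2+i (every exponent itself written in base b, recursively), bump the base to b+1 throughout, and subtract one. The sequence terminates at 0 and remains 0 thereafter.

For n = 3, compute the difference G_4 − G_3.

i=0: 3 = 2 + 1 (b=2); 2→3: 3 + 1 = 4; 4−1 = 3
i=1: 3 = 3 (b=3); 3→4: 4 = 4; 4−1 = 3
i=2: 3 = 3 (b=4); 4→5: 3 = 3; 3−1 = 2
i=3: 2 = 2 (b=5); 5→6: 2 = 2; 2−1 = 1

-1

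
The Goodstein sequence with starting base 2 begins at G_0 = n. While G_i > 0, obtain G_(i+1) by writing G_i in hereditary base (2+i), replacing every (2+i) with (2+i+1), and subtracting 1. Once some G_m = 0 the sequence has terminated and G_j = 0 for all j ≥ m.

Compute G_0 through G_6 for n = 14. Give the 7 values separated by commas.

14, 110, 1281, 18750, 326591, 5862840, 134404971

G_0=14  [base 2] 2^(2 + 1) + 2^2 + 2  →[2↦3]→  3^(3 + 1) + 3^3 + 3 = 111  −1 ⇒ G_1=110
G_1=110  [base 3] 3^(3 + 1) + 3^3 + 2  →[3↦4]→  4^(4 + 1) + 4^4 + 2 = 1282  −1 ⇒ G_2=1281
G_2=1281  [base 4] 4^(4 + 1) + 4^4 + 1  →[4↦5]→  5^(5 + 1) + 5^5 + 1 = 18751  −1 ⇒ G_3=18750
G_3=18750  [base 5] 5^(5 + 1) + 5^5  →[5↦6]→  6^(6 + 1) + 6^6 = 326592  −1 ⇒ G_4=326591
G_4=326591  [base 6] 6^(6 + 1) + 5·6^5 + 5·6^4 + 5·6^3 + 5·6^2 + 5·6 + 5  →[6↦7]→  7^(7 + 1) + 5·7^5 + 5·7^4 + 5·7^3 + 5·7^2 + 5·7 + 5 = 5862841  −1 ⇒ G_5=5862840
G_5=5862840  [base 7] 7^(7 + 1) + 5·7^5 + 5·7^4 + 5·7^3 + 5·7^2 + 5·7 + 4  →[7↦8]→  8^(8 + 1) + 5·8^5 + 5·8^4 + 5·8^3 + 5·8^2 + 5·8 + 4 = 134404972  −1 ⇒ G_6=134404971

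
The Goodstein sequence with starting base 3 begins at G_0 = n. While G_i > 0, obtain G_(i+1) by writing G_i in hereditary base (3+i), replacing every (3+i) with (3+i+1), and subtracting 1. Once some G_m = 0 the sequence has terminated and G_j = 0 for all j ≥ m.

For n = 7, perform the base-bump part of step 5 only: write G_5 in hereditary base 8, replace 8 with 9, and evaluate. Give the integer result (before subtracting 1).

7 —HB3→ 2·3 + 1 —bump→ 2·4 + 1 = 9 —(−1)→ 8
8 —HB4→ 2·4 —bump→ 2·5 = 10 —(−1)→ 9
9 —HB5→ 5 + 4 —bump→ 6 + 4 = 10 —(−1)→ 9
9 —HB6→ 6 + 3 —bump→ 7 + 3 = 10 —(−1)→ 9
9 —HB7→ 7 + 2 —bump→ 8 + 2 = 10 —(−1)→ 9
9 —HB8→ 8 + 1 —bump→ 9 + 1 = 10 —(−1)→ 9

10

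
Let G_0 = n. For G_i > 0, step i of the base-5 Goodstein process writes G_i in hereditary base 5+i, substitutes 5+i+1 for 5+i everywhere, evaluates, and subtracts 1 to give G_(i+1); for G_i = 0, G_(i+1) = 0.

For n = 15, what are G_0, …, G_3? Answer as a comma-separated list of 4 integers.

15, 17, 18, 19

G_0 = 15. HB_5(15) = 3·5. Bump = 18. G_1 = 17.
G_1 = 17. HB_6(17) = 2·6 + 5. Bump = 19. G_2 = 18.
G_2 = 18. HB_7(18) = 2·7 + 4. Bump = 20. G_3 = 19.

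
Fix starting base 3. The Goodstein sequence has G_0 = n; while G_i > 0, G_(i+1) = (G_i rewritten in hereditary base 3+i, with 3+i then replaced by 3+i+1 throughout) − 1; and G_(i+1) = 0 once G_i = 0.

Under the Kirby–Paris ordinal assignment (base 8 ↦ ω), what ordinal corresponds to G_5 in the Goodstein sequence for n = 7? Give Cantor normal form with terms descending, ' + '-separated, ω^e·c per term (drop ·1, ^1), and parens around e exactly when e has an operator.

G_0 = 7. HB_3(7) = 2·3 + 1. Bump = 9. G_1 = 8.
G_1 = 8. HB_4(8) = 2·4. Bump = 10. G_2 = 9.
G_2 = 9. HB_5(9) = 5 + 4. Bump = 10. G_3 = 9.
G_3 = 9. HB_6(9) = 6 + 3. Bump = 10. G_4 = 9.
G_4 = 9. HB_7(9) = 7 + 2. Bump = 10. G_5 = 9.
G_5 = 9. HB_8(9) = 8 + 1. Bump = 10. G_6 = 9.

ω + 1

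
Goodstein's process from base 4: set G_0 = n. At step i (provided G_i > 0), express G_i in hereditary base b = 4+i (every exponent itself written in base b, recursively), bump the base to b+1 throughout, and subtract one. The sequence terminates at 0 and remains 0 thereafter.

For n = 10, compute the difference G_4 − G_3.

0

step 0: 10 = 2·4 + 2; sub 5 for 4: 2·5 + 2; = 12; G_1 = 12−1 = 11
step 1: 11 = 2·5 + 1; sub 6 for 5: 2·6 + 1; = 13; G_2 = 13−1 = 12
step 2: 12 = 2·6; sub 7 for 6: 2·7; = 14; G_3 = 14−1 = 13
step 3: 13 = 7 + 6; sub 8 for 7: 8 + 6; = 14; G_4 = 14−1 = 13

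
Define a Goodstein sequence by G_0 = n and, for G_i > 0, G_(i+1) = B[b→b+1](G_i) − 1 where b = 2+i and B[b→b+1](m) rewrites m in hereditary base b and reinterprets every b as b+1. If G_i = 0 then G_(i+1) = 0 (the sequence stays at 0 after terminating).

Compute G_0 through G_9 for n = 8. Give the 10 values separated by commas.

G_0=8  [base 2] 2^(2 + 1)  →[2↦3]→  3^(3 + 1) = 81  −1 ⇒ G_1=80
G_1=80  [base 3] 2·3^3 + 2·3^2 + 2·3 + 2  →[3↦4]→  2·4^4 + 2·4^2 + 2·4 + 2 = 554  −1 ⇒ G_2=553
G_2=553  [base 4] 2·4^4 + 2·4^2 + 2·4 + 1  →[4↦5]→  2·5^5 + 2·5^2 + 2·5 + 1 = 6311  −1 ⇒ G_3=6310
G_3=6310  [base 5] 2·5^5 + 2·5^2 + 2·5  →[5↦6]→  2·6^6 + 2·6^2 + 2·6 = 93396  −1 ⇒ G_4=93395
G_4=93395  [base 6] 2·6^6 + 2·6^2 + 6 + 5  →[6↦7]→  2·7^7 + 2·7^2 + 7 + 5 = 1647196  −1 ⇒ G_5=1647195
G_5=1647195  [base 7] 2·7^7 + 2·7^2 + 7 + 4  →[7↦8]→  2·8^8 + 2·8^2 + 8 + 4 = 33554572  −1 ⇒ G_6=33554571
G_6=33554571  [base 8] 2·8^8 + 2·8^2 + 8 + 3  →[8↦9]→  2·9^9 + 2·9^2 + 9 + 3 = 774841152  −1 ⇒ G_7=774841151
G_7=774841151  [base 9] 2·9^9 + 2·9^2 + 9 + 2  →[9↦10]→  2·10^10 + 2·10^2 + 10 + 2 = 20000000212  −1 ⇒ G_8=20000000211
G_8=20000000211  [base 10] 2·10^10 + 2·10^2 + 10 + 1  →[10↦11]→  2·11^11 + 2·11^2 + 11 + 1 = 570623341476  −1 ⇒ G_9=570623341475

8, 80, 553, 6310, 93395, 1647195, 33554571, 774841151, 20000000211, 570623341475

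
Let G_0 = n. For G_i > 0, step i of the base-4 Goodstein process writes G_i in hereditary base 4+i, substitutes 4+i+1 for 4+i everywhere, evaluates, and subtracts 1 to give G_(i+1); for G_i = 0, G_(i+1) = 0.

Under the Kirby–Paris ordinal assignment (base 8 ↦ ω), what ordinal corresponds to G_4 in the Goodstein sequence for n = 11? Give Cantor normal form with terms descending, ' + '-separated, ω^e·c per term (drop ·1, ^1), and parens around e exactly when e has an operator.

base 4: 11 = 2·4 + 3; at 5: 2·5 + 3 = 13; next = 12
base 5: 12 = 2·5 + 2; at 6: 2·6 + 2 = 14; next = 13
base 6: 13 = 2·6 + 1; at 7: 2·7 + 1 = 15; next = 14
base 7: 14 = 2·7; at 8: 2·8 = 16; next = 15

ω + 7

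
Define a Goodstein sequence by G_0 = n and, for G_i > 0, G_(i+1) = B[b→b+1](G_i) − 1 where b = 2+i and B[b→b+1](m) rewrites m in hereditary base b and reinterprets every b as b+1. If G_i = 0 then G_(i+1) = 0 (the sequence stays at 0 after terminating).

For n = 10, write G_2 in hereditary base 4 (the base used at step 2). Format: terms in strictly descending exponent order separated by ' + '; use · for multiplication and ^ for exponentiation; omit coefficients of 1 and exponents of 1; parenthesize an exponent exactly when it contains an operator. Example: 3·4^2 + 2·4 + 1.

4^(4 + 1) + 1

G_0 = 10. HB_2(10) = 2^(2 + 1) + 2. Bump = 84. G_1 = 83.
G_1 = 83. HB_3(83) = 3^(3 + 1) + 2. Bump = 1026. G_2 = 1025.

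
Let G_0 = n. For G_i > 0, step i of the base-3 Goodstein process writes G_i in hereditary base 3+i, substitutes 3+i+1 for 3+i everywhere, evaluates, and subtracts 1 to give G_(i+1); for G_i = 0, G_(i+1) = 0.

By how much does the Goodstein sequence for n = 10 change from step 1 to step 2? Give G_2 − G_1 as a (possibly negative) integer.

(0) 10|_3 = 3^2 + 1 ↦ 4^2 + 1|_4 = 17 ⇒ 16
(1) 16|_4 = 4^2 ↦ 5^2|_5 = 25 ⇒ 24

8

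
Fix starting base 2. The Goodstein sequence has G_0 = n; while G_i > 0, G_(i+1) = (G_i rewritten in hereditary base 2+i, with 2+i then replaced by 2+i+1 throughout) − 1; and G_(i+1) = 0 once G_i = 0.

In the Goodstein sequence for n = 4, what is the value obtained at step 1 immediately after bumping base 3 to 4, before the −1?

G_0 = 4. HB_2(4) = 2^2. Bump = 27. G_1 = 26.
G_1 = 26. HB_3(26) = 2·3^2 + 2·3 + 2. Bump = 42. G_2 = 41.

42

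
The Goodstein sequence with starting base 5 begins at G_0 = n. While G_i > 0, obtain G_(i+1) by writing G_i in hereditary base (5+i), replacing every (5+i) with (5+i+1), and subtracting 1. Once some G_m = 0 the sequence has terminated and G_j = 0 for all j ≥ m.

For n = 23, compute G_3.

G_0 = 23. HB_5(23) = 4·5 + 3. Bump = 27. G_1 = 26.
G_1 = 26. HB_6(26) = 4·6 + 2. Bump = 30. G_2 = 29.
G_2 = 29. HB_7(29) = 4·7 + 1. Bump = 33. G_3 = 32.
G_3 = 32. HB_8(32) = 4·8. Bump = 36. G_4 = 35.

32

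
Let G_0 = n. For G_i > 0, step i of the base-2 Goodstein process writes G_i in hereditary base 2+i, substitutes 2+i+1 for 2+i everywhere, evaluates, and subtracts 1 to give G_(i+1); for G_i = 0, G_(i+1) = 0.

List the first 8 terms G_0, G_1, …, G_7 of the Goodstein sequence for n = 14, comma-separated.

14, 110, 1281, 18750, 326591, 5862840, 134404971, 3487116548

base 2: 14 = 2^(2 + 1) + 2^2 + 2; at 3: 3^(3 + 1) + 3^3 + 3 = 111; next = 110
base 3: 110 = 3^(3 + 1) + 3^3 + 2; at 4: 4^(4 + 1) + 4^4 + 2 = 1282; next = 1281
base 4: 1281 = 4^(4 + 1) + 4^4 + 1; at 5: 5^(5 + 1) + 5^5 + 1 = 18751; next = 18750
base 5: 18750 = 5^(5 + 1) + 5^5; at 6: 6^(6 + 1) + 6^6 = 326592; next = 326591
base 6: 326591 = 6^(6 + 1) + 5·6^5 + 5·6^4 + 5·6^3 + 5·6^2 + 5·6 + 5; at 7: 7^(7 + 1) + 5·7^5 + 5·7^4 + 5·7^3 + 5·7^2 + 5·7 + 5 = 5862841; next = 5862840
base 7: 5862840 = 7^(7 + 1) + 5·7^5 + 5·7^4 + 5·7^3 + 5·7^2 + 5·7 + 4; at 8: 8^(8 + 1) + 5·8^5 + 5·8^4 + 5·8^3 + 5·8^2 + 5·8 + 4 = 134404972; next = 134404971
base 8: 134404971 = 8^(8 + 1) + 5·8^5 + 5·8^4 + 5·8^3 + 5·8^2 + 5·8 + 3; at 9: 9^(9 + 1) + 5·9^5 + 5·9^4 + 5·9^3 + 5·9^2 + 5·9 + 3 = 3487116549; next = 3487116548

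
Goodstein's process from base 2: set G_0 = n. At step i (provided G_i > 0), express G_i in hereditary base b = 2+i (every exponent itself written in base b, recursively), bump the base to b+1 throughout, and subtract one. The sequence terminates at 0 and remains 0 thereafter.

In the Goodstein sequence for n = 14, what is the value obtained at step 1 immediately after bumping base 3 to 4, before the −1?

step 0: 14 = 2^(2 + 1) + 2^2 + 2; sub 3 for 2: 3^(3 + 1) + 3^3 + 3; = 111; G_1 = 111−1 = 110
step 1: 110 = 3^(3 + 1) + 3^3 + 2; sub 4 for 3: 4^(4 + 1) + 4^4 + 2; = 1282; G_2 = 1282−1 = 1281

1282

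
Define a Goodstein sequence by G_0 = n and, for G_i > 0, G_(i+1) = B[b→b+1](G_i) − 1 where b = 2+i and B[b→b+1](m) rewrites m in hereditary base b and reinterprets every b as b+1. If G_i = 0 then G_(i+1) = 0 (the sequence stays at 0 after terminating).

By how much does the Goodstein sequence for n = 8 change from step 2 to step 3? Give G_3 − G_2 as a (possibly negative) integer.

5757

G_0=8  [base 2] 2^(2 + 1)  →[2↦3]→  3^(3 + 1) = 81  −1 ⇒ G_1=80
G_1=80  [base 3] 2·3^3 + 2·3^2 + 2·3 + 2  →[3↦4]→  2·4^4 + 2·4^2 + 2·4 + 2 = 554  −1 ⇒ G_2=553
G_2=553  [base 4] 2·4^4 + 2·4^2 + 2·4 + 1  →[4↦5]→  2·5^5 + 2·5^2 + 2·5 + 1 = 6311  −1 ⇒ G_3=6310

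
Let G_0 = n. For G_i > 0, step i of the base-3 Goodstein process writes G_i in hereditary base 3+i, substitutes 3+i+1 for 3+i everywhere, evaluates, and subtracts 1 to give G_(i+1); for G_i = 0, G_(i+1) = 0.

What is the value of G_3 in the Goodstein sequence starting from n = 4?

G_0=4  [base 3] 3 + 1  →[3↦4]→  4 + 1 = 5  −1 ⇒ G_1=4
G_1=4  [base 4] 4  →[4↦5]→  5 = 5  −1 ⇒ G_2=4
G_2=4  [base 5] 4  →[5↦6]→  4 = 4  −1 ⇒ G_3=3
G_3=3  [base 6] 3  →[6↦7]→  3 = 3  −1 ⇒ G_4=2

3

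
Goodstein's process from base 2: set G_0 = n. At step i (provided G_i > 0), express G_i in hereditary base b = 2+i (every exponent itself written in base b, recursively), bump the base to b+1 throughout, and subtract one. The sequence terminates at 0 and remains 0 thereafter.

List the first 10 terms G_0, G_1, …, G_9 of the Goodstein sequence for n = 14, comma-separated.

(0) 14|_2 = 2^(2 + 1) + 2^2 + 2 ↦ 3^(3 + 1) + 3^3 + 3|_3 = 111 ⇒ 110
(1) 110|_3 = 3^(3 + 1) + 3^3 + 2 ↦ 4^(4 + 1) + 4^4 + 2|_4 = 1282 ⇒ 1281
(2) 1281|_4 = 4^(4 + 1) + 4^4 + 1 ↦ 5^(5 + 1) + 5^5 + 1|_5 = 18751 ⇒ 18750
(3) 18750|_5 = 5^(5 + 1) + 5^5 ↦ 6^(6 + 1) + 6^6|_6 = 326592 ⇒ 326591
(4) 326591|_6 = 6^(6 + 1) + 5·6^5 + 5·6^4 + 5·6^3 + 5·6^2 + 5·6 + 5 ↦ 7^(7 + 1) + 5·7^5 + 5·7^4 + 5·7^3 + 5·7^2 + 5·7 + 5|_7 = 5862841 ⇒ 5862840
(5) 5862840|_7 = 7^(7 + 1) + 5·7^5 + 5·7^4 + 5·7^3 + 5·7^2 + 5·7 + 4 ↦ 8^(8 + 1) + 5·8^5 + 5·8^4 + 5·8^3 + 5·8^2 + 5·8 + 4|_8 = 134404972 ⇒ 134404971
(6) 134404971|_8 = 8^(8 + 1) + 5·8^5 + 5·8^4 + 5·8^3 + 5·8^2 + 5·8 + 3 ↦ 9^(9 + 1) + 5·9^5 + 5·9^4 + 5·9^3 + 5·9^2 + 5·9 + 3|_9 = 3487116549 ⇒ 3487116548
(7) 3487116548|_9 = 9^(9 + 1) + 5·9^5 + 5·9^4 + 5·9^3 + 5·9^2 + 5·9 + 2 ↦ 10^(10 + 1) + 5·10^5 + 5·10^4 + 5·10^3 + 5·10^2 + 5·10 + 2|_10 = 100000555552 ⇒ 100000555551
(8) 100000555551|_10 = 10^(10 + 1) + 5·10^5 + 5·10^4 + 5·10^3 + 5·10^2 + 5·10 + 1 ↦ 11^(11 + 1) + 5·11^5 + 5·11^4 + 5·11^3 + 5·11^2 + 5·11 + 1|_11 = 3138429262497 ⇒ 3138429262496

14, 110, 1281, 18750, 326591, 5862840, 134404971, 3487116548, 100000555551, 3138429262496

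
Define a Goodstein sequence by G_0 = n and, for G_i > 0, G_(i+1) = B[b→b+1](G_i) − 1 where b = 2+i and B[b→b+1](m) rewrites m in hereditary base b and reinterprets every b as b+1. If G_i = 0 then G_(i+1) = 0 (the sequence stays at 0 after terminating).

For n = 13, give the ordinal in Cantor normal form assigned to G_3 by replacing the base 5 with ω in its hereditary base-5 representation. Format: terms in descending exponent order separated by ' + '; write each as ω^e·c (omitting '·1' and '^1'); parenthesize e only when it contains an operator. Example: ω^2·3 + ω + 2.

ω^(ω + 1) + ω^3·3 + ω^2·3 + ω·3 + 2

13 —HB2→ 2^(2 + 1) + 2^2 + 1 —bump→ 3^(3 + 1) + 3^3 + 1 = 109 —(−1)→ 108
108 —HB3→ 3^(3 + 1) + 3^3 —bump→ 4^(4 + 1) + 4^4 = 1280 —(−1)→ 1279
1279 —HB4→ 4^(4 + 1) + 3·4^3 + 3·4^2 + 3·4 + 3 —bump→ 5^(5 + 1) + 3·5^3 + 3·5^2 + 3·5 + 3 = 16093 —(−1)→ 16092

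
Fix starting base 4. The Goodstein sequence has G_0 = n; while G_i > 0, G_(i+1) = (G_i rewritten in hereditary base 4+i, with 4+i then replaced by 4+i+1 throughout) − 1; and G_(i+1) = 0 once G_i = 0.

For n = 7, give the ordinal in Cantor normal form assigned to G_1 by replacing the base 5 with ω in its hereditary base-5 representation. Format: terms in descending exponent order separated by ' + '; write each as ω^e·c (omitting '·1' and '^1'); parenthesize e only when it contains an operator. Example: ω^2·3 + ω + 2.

ω + 2

G_0=7  [base 4] 4 + 3  →[4↦5]→  5 + 3 = 8  −1 ⇒ G_1=7
G_1=7  [base 5] 5 + 2  →[5↦6]→  6 + 2 = 8  −1 ⇒ G_2=7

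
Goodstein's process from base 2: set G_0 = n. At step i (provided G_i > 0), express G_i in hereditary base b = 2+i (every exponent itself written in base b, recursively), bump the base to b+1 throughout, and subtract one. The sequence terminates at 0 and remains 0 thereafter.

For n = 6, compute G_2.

base 2: 6 = 2^2 + 2; at 3: 3^3 + 3 = 30; next = 29
base 3: 29 = 3^3 + 2; at 4: 4^4 + 2 = 258; next = 257

257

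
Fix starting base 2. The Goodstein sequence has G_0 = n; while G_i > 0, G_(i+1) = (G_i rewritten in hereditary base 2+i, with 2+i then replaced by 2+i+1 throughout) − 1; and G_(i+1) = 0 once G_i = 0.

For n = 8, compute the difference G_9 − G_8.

550623341264

G_0 = 8. HB_2(8) = 2^(2 + 1). Bump = 81. G_1 = 80.
G_1 = 80. HB_3(80) = 2·3^3 + 2·3^2 + 2·3 + 2. Bump = 554. G_2 = 553.
G_2 = 553. HB_4(553) = 2·4^4 + 2·4^2 + 2·4 + 1. Bump = 6311. G_3 = 6310.
G_3 = 6310. HB_5(6310) = 2·5^5 + 2·5^2 + 2·5. Bump = 93396. G_4 = 93395.
G_4 = 93395. HB_6(93395) = 2·6^6 + 2·6^2 + 6 + 5. Bump = 1647196. G_5 = 1647195.
G_5 = 1647195. HB_7(1647195) = 2·7^7 + 2·7^2 + 7 + 4. Bump = 33554572. G_6 = 33554571.
G_6 = 33554571. HB_8(33554571) = 2·8^8 + 2·8^2 + 8 + 3. Bump = 774841152. G_7 = 774841151.
G_7 = 774841151. HB_9(774841151) = 2·9^9 + 2·9^2 + 9 + 2. Bump = 20000000212. G_8 = 20000000211.
G_8 = 20000000211. HB_10(20000000211) = 2·10^10 + 2·10^2 + 10 + 1. Bump = 570623341476. G_9 = 570623341475.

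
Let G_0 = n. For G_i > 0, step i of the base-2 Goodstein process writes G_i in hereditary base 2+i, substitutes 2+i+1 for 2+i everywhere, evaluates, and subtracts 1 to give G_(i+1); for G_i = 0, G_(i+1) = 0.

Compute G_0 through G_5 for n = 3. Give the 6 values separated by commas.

3, 3, 3, 2, 1, 0

3 —HB2→ 2 + 1 —bump→ 3 + 1 = 4 —(−1)→ 3
3 —HB3→ 3 —bump→ 4 = 4 —(−1)→ 3
3 —HB4→ 3 —bump→ 3 = 3 —(−1)→ 2
2 —HB5→ 2 —bump→ 2 = 2 —(−1)→ 1
1 —HB6→ 1 —bump→ 1 = 1 —(−1)→ 0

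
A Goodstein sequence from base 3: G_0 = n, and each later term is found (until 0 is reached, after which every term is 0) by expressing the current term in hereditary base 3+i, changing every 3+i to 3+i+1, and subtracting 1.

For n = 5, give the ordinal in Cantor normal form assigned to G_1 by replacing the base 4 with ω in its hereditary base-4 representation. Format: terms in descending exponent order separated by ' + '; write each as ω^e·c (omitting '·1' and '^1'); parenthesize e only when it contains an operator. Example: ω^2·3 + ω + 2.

base 3: 5 = 3 + 2; at 4: 4 + 2 = 6; next = 5
base 4: 5 = 4 + 1; at 5: 5 + 1 = 6; next = 5

ω + 1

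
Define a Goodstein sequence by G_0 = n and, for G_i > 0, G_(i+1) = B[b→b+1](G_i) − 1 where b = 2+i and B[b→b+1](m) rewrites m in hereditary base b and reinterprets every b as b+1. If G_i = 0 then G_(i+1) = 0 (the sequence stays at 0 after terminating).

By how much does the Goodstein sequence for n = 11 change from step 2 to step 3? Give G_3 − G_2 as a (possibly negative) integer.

(0) 11|_2 = 2^(2 + 1) + 2 + 1 ↦ 3^(3 + 1) + 3 + 1|_3 = 85 ⇒ 84
(1) 84|_3 = 3^(3 + 1) + 3 ↦ 4^(4 + 1) + 4|_4 = 1028 ⇒ 1027
(2) 1027|_4 = 4^(4 + 1) + 3 ↦ 5^(5 + 1) + 3|_5 = 15628 ⇒ 15627

14600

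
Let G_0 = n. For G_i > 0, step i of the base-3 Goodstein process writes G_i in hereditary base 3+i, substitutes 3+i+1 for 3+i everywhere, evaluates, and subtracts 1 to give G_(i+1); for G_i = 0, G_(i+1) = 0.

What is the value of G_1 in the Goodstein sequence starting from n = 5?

5

i=0: 5 = 3 + 2 (b=3); 3→4: 4 + 2 = 6; 6−1 = 5
i=1: 5 = 4 + 1 (b=4); 4→5: 5 + 1 = 6; 6−1 = 5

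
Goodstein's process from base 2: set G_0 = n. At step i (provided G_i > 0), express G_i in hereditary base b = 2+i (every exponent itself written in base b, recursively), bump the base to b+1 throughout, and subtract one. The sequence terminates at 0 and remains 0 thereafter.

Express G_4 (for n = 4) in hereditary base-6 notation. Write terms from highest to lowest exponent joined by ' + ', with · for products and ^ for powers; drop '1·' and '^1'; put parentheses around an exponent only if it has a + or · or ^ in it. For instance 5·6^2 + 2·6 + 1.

2·6^2 + 6 + 5

step 0: 4 = 2^2; sub 3 for 2: 3^3; = 27; G_1 = 27−1 = 26
step 1: 26 = 2·3^2 + 2·3 + 2; sub 4 for 3: 2·4^2 + 2·4 + 2; = 42; G_2 = 42−1 = 41
step 2: 41 = 2·4^2 + 2·4 + 1; sub 5 for 4: 2·5^2 + 2·5 + 1; = 61; G_3 = 61−1 = 60
step 3: 60 = 2·5^2 + 2·5; sub 6 for 5: 2·6^2 + 2·6; = 84; G_4 = 84−1 = 83
step 4: 83 = 2·6^2 + 6 + 5; sub 7 for 6: 2·7^2 + 7 + 5; = 110; G_5 = 110−1 = 109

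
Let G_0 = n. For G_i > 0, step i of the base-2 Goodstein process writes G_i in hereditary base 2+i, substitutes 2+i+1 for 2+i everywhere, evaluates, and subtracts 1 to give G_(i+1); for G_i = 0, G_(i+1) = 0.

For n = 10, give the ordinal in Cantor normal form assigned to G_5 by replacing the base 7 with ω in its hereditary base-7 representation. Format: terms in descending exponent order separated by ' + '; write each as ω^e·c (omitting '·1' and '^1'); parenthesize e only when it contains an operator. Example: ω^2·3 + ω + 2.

base 2: 10 = 2^(2 + 1) + 2; at 3: 3^(3 + 1) + 3 = 84; next = 83
base 3: 83 = 3^(3 + 1) + 2; at 4: 4^(4 + 1) + 2 = 1026; next = 1025
base 4: 1025 = 4^(4 + 1) + 1; at 5: 5^(5 + 1) + 1 = 15626; next = 15625
base 5: 15625 = 5^(5 + 1); at 6: 6^(6 + 1) = 279936; next = 279935
base 6: 279935 = 5·6^6 + 5·6^5 + 5·6^4 + 5·6^3 + 5·6^2 + 5·6 + 5; at 7: 5·7^7 + 5·7^5 + 5·7^4 + 5·7^3 + 5·7^2 + 5·7 + 5 = 4215755; next = 4215754
base 7: 4215754 = 5·7^7 + 5·7^5 + 5·7^4 + 5·7^3 + 5·7^2 + 5·7 + 4; at 8: 5·8^8 + 5·8^5 + 5·8^4 + 5·8^3 + 5·8^2 + 5·8 + 4 = 84073324; next = 84073323

ω^ω·5 + ω^5·5 + ω^4·5 + ω^3·5 + ω^2·5 + ω·5 + 4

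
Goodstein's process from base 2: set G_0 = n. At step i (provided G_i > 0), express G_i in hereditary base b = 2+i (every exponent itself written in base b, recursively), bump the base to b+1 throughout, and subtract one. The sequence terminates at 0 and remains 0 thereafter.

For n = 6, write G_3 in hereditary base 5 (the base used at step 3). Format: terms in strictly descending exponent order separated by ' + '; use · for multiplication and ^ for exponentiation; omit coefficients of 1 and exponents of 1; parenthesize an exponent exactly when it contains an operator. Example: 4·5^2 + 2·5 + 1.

G_0 = 6. HB_2(6) = 2^2 + 2. Bump = 30. G_1 = 29.
G_1 = 29. HB_3(29) = 3^3 + 2. Bump = 258. G_2 = 257.
G_2 = 257. HB_4(257) = 4^4 + 1. Bump = 3126. G_3 = 3125.
G_3 = 3125. HB_5(3125) = 5^5. Bump = 46656. G_4 = 46655.

5^5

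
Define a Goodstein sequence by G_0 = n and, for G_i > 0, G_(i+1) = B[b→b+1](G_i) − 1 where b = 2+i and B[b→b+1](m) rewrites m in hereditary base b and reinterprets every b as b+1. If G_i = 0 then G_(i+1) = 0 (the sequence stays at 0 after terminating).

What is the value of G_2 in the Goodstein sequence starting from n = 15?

1283

step 0: 15 = 2^(2 + 1) + 2^2 + 2 + 1; sub 3 for 2: 3^(3 + 1) + 3^3 + 3 + 1; = 112; G_1 = 112−1 = 111
step 1: 111 = 3^(3 + 1) + 3^3 + 3; sub 4 for 3: 4^(4 + 1) + 4^4 + 4; = 1284; G_2 = 1284−1 = 1283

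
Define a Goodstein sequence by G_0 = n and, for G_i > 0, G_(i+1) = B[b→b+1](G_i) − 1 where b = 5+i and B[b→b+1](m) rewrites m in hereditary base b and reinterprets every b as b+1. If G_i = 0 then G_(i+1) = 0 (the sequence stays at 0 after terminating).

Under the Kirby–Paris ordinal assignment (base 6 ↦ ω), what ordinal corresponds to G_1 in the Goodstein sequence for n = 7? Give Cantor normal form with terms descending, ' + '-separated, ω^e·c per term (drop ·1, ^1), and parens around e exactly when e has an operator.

(0) 7|_5 = 5 + 2 ↦ 6 + 2|_6 = 8 ⇒ 7
(1) 7|_6 = 6 + 1 ↦ 7 + 1|_7 = 8 ⇒ 7

ω + 1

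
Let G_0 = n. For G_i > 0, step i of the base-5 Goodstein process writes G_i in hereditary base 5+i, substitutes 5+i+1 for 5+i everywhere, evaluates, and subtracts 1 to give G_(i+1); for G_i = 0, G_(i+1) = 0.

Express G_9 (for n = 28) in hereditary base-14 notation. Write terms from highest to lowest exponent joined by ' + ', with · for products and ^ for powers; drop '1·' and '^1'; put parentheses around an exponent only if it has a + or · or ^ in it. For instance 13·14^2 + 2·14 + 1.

step 0: 28 = 5^2 + 3; sub 6 for 5: 6^2 + 3; = 39; G_1 = 39−1 = 38
step 1: 38 = 6^2 + 2; sub 7 for 6: 7^2 + 2; = 51; G_2 = 51−1 = 50
step 2: 50 = 7^2 + 1; sub 8 for 7: 8^2 + 1; = 65; G_3 = 65−1 = 64
step 3: 64 = 8^2; sub 9 for 8: 9^2; = 81; G_4 = 81−1 = 80
step 4: 80 = 8·9 + 8; sub 10 for 9: 8·10 + 8; = 88; G_5 = 88−1 = 87
step 5: 87 = 8·10 + 7; sub 11 for 10: 8·11 + 7; = 95; G_6 = 95−1 = 94
step 6: 94 = 8·11 + 6; sub 12 for 11: 8·12 + 6; = 102; G_7 = 102−1 = 101
step 7: 101 = 8·12 + 5; sub 13 for 12: 8·13 + 5; = 109; G_8 = 109−1 = 108
step 8: 108 = 8·13 + 4; sub 14 for 13: 8·14 + 4; = 116; G_9 = 116−1 = 115

8·14 + 3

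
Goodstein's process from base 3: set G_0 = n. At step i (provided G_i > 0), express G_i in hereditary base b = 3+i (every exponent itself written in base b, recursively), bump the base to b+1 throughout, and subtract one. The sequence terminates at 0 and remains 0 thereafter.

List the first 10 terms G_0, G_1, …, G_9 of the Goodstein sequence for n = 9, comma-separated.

9, 15, 17, 19, 21, 23, 24, 25, 26, 27

G_0 = 9. HB_3(9) = 3^2. Bump = 16. G_1 = 15.
G_1 = 15. HB_4(15) = 3·4 + 3. Bump = 18. G_2 = 17.
G_2 = 17. HB_5(17) = 3·5 + 2. Bump = 20. G_3 = 19.
G_3 = 19. HB_6(19) = 3·6 + 1. Bump = 22. G_4 = 21.
G_4 = 21. HB_7(21) = 3·7. Bump = 24. G_5 = 23.
G_5 = 23. HB_8(23) = 2·8 + 7. Bump = 25. G_6 = 24.
G_6 = 24. HB_9(24) = 2·9 + 6. Bump = 26. G_7 = 25.
G_7 = 25. HB_10(25) = 2·10 + 5. Bump = 27. G_8 = 26.
G_8 = 26. HB_11(26) = 2·11 + 4. Bump = 28. G_9 = 27.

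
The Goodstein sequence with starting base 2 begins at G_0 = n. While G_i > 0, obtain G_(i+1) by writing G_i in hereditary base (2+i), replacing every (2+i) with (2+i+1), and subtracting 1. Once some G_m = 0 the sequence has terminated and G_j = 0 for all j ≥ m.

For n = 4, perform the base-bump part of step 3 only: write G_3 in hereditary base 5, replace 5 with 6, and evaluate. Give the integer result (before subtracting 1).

G_0 = 4. HB_2(4) = 2^2. Bump = 27. G_1 = 26.
G_1 = 26. HB_3(26) = 2·3^2 + 2·3 + 2. Bump = 42. G_2 = 41.
G_2 = 41. HB_4(41) = 2·4^2 + 2·4 + 1. Bump = 61. G_3 = 60.
G_3 = 60. HB_5(60) = 2·5^2 + 2·5. Bump = 84. G_4 = 83.

84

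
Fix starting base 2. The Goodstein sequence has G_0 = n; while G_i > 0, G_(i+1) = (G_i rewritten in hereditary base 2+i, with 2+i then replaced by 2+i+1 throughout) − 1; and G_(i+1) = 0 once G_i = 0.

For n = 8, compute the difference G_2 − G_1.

473

8 —HB2→ 2^(2 + 1) —bump→ 3^(3 + 1) = 81 —(−1)→ 80
80 —HB3→ 2·3^3 + 2·3^2 + 2·3 + 2 —bump→ 2·4^4 + 2·4^2 + 2·4 + 2 = 554 —(−1)→ 553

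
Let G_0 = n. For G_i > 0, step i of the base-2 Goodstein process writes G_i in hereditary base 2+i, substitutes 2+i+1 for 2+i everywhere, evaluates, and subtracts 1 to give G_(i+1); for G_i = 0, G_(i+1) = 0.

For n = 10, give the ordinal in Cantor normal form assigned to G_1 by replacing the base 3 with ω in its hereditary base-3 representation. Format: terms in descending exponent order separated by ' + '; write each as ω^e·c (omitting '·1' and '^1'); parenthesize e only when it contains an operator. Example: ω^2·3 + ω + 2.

ω^(ω + 1) + 2

(0) 10|_2 = 2^(2 + 1) + 2 ↦ 3^(3 + 1) + 3|_3 = 84 ⇒ 83
(1) 83|_3 = 3^(3 + 1) + 2 ↦ 4^(4 + 1) + 2|_4 = 1026 ⇒ 1025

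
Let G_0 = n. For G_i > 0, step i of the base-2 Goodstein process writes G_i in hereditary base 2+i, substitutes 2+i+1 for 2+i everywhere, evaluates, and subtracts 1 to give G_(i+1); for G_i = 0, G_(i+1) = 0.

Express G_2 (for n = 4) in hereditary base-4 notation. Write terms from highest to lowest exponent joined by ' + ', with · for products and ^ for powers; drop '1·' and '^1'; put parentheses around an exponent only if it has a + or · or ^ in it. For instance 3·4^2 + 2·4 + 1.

[0] 4 ≡ 2^2 (base 2). Lift 3: 27. −1: 26.
[1] 26 ≡ 2·3^2 + 2·3 + 2 (base 3). Lift 4: 42. −1: 41.
[2] 41 ≡ 2·4^2 + 2·4 + 1 (base 4). Lift 5: 61. −1: 60.

2·4^2 + 2·4 + 1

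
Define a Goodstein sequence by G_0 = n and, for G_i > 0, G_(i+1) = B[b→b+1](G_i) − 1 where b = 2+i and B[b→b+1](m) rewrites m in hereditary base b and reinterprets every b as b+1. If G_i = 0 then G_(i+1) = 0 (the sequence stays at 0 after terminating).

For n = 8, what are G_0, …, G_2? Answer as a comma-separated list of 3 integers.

8, 80, 553

8 —HB2→ 2^(2 + 1) —bump→ 3^(3 + 1) = 81 —(−1)→ 80
80 —HB3→ 2·3^3 + 2·3^2 + 2·3 + 2 —bump→ 2·4^4 + 2·4^2 + 2·4 + 2 = 554 —(−1)→ 553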